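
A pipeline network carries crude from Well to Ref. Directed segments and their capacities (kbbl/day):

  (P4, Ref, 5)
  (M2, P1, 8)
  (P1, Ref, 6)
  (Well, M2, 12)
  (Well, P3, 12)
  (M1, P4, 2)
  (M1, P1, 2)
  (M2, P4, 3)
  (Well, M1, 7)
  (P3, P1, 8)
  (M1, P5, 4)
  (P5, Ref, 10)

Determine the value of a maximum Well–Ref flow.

Augment Well→P3→P1→Ref: bottleneck 6, flow now 6.
Augment Well→M1→P4→Ref: bottleneck 2, flow now 8.
Augment Well→M1→P5→Ref: bottleneck 4, flow now 12.
Augment Well→M2→P4→Ref: bottleneck 3, flow now 15.
No augmenting path remains; maximum flow = 15.
In the residual graph, reachable from Well: {Well, P3, M1, M2, P1}.
Min-cut edges: M1→P4 (2), M1→P5 (4), M2→P4 (3), P1→Ref (6); capacity 2 + 4 + 3 + 6 = 15.
This cut is saturated, so no flow can exceed 15.

15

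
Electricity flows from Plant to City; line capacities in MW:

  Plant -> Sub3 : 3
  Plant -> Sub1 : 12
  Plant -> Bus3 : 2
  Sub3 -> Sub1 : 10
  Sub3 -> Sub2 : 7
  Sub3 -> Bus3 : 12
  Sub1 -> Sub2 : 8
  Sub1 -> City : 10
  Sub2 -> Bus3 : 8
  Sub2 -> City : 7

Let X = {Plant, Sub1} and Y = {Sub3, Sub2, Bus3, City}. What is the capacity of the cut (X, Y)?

23

Edges leaving {Plant, Sub1}: Plant→Sub3 (3), Plant→Bus3 (2), Sub1→Sub2 (8), Sub1→City (10).
Cut capacity = 3 + 2 + 8 + 10 = 23.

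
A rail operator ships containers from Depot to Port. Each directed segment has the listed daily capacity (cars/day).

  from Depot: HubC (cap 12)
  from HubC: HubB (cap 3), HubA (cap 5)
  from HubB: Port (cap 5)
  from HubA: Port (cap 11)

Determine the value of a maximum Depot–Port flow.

Augment Depot→HubC→HubB→Port: bottleneck 3, flow now 3.
Augment Depot→HubC→HubA→Port: bottleneck 5, flow now 8.
No augmenting path remains; maximum flow = 8.
In the residual graph, reachable from Depot: {Depot, HubC}.
Min-cut edges: HubC→HubB (3), HubC→HubA (5); capacity 3 + 5 = 8.
This cut is saturated, so no flow can exceed 8.

8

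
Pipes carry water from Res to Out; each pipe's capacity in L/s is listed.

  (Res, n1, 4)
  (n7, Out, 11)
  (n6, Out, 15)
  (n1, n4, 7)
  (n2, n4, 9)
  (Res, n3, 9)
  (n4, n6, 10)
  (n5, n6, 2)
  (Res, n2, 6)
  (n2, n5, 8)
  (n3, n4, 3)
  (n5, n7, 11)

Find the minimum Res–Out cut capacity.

Augment Res→n1→n4→n6→Out: bottleneck 4, flow now 4.
Augment Res→n2→n4→n6→Out: bottleneck 6, flow now 10.
Augment Res→n3→n4→n2→n5→n6→Out: bottleneck 2, flow now 12. (uses reverse residual edge)
Augment Res→n3→n4→n2→n5→n7→Out: bottleneck 1, flow now 13. (uses reverse residual edge)
No augmenting path remains; maximum flow = 13.
By max-flow min-cut, the minimum cut capacity equals the max flow.
In the residual graph, reachable from Res: {Res, n3}.
Min-cut edges: Res→n1 (4), Res→n2 (6), n3→n4 (3); capacity 4 + 6 + 3 = 13.

13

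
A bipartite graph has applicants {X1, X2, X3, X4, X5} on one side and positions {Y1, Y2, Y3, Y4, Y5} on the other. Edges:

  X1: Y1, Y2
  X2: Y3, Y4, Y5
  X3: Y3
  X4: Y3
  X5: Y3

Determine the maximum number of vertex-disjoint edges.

3

Unit-capacity flow: source→left, listed edges, right→sink; max matching = max flow.
Augmenting path X1→Y1 (+1); matched 1.
Augmenting path X2→Y3 (+1); matched 2.
Augmenting path X3→Y3→X2→Y4 (+1); matched 3.
No augmenting path remains; maximum matching = 3.
König certificate: {X1, X2, Y3} is a vertex cover of size 3 (every listed pair touches it), so no matching can be larger.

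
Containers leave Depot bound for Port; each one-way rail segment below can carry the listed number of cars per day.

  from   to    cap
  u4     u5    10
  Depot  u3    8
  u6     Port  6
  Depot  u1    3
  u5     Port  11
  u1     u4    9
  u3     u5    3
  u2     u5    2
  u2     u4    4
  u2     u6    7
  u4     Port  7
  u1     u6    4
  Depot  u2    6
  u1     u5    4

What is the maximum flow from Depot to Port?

Augment Depot→u1→u4→Port: bottleneck 3, flow now 3.
Augment Depot→u2→u4→Port: bottleneck 4, flow now 7.
Augment Depot→u2→u5→Port: bottleneck 2, flow now 9.
Augment Depot→u3→u5→Port: bottleneck 3, flow now 12.
No augmenting path remains; maximum flow = 12.
In the residual graph, reachable from Depot: {Depot, u3}.
Min-cut edges: Depot→u1 (3), Depot→u2 (6), u3→u5 (3); capacity 3 + 6 + 3 = 12.
This cut is saturated, so no flow can exceed 12.

12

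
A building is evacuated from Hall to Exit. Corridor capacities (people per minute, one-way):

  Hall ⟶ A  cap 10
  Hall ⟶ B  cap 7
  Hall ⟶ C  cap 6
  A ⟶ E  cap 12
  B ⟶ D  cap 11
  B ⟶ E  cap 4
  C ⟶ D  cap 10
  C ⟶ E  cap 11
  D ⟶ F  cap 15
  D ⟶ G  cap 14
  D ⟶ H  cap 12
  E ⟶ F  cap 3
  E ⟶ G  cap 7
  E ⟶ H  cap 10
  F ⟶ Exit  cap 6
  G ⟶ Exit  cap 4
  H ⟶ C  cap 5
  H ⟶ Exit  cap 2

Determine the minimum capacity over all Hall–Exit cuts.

Augment Hall→A→E→F→Exit: bottleneck 3, flow now 3.
Augment Hall→A→E→G→Exit: bottleneck 4, flow now 7.
Augment Hall→A→E→H→Exit: bottleneck 2, flow now 9.
Augment Hall→B→D→F→Exit: bottleneck 3, flow now 12.
No augmenting path remains; maximum flow = 12.
By max-flow min-cut, the minimum cut capacity equals the max flow.
In the residual graph, reachable from Hall: {Hall, A, B, C, D, E, F, G, H}.
Min-cut edges: F→Exit (6), G→Exit (4), H→Exit (2); capacity 6 + 4 + 2 = 12.

12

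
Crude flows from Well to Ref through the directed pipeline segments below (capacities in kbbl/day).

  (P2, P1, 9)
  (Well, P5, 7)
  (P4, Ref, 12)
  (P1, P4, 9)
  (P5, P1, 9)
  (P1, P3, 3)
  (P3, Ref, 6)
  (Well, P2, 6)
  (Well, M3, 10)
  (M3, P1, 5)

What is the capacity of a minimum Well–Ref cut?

Augment Well→P2→P1→P3→Ref: bottleneck 3, flow now 3.
Augment Well→P2→P1→P4→Ref: bottleneck 3, flow now 6.
Augment Well→M3→P1→P4→Ref: bottleneck 5, flow now 11.
Augment Well→P5→P1→P4→Ref: bottleneck 1, flow now 12.
No augmenting path remains; maximum flow = 12.
By max-flow min-cut, the minimum cut capacity equals the max flow.
In the residual graph, reachable from Well: {Well, P2, M3, P5, P1}.
Min-cut edges: P1→P3 (3), P1→P4 (9); capacity 3 + 9 = 12.

12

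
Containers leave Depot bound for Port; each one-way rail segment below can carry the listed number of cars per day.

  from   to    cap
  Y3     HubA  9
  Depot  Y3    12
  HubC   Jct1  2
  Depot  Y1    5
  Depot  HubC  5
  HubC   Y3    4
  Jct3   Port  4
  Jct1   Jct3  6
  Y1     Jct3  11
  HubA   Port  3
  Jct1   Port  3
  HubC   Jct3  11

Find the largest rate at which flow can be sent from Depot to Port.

Augment Depot→Y3→HubA→Port: bottleneck 3, flow now 3.
Augment Depot→HubC→Jct1→Port: bottleneck 2, flow now 5.
Augment Depot→HubC→Jct3→Port: bottleneck 3, flow now 8.
Augment Depot→Y1→Jct3→Port: bottleneck 1, flow now 9.
No augmenting path remains; maximum flow = 9.
In the residual graph, reachable from Depot: {Depot, Y3, HubC, Y1, HubA, Jct3}.
Min-cut edges: HubC→Jct1 (2), HubA→Port (3), Jct3→Port (4); capacity 2 + 3 + 4 = 9.
This cut is saturated, so no flow can exceed 9.

9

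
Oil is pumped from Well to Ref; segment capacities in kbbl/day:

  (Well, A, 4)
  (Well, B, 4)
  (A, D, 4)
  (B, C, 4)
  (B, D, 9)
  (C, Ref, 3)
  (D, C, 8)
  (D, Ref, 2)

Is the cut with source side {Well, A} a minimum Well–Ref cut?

No — its capacity is 8, but the minimum cut has capacity 5.

Given cut capacity: 4 + 4 = 8.
Augment Well→A→D→Ref: bottleneck 2, flow now 2.
Augment Well→B→C→Ref: bottleneck 3, flow now 5.
No augmenting path remains; maximum flow = 5.
In the residual graph, reachable from Well: {Well, A, B, C, D}.
Min-cut edges: C→Ref (3), D→Ref (2); capacity 3 + 2 = 5.
Cut capacity 8 exceeds the max flow 5, so it is not minimum.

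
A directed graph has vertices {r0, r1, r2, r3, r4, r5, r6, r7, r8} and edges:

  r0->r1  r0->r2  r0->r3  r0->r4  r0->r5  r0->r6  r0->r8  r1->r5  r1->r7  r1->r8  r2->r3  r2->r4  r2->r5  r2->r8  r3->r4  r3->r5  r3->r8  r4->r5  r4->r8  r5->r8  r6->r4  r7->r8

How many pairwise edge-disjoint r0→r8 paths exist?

6

Assign every edge capacity 1; by Menger, the answer equals the max flow.
Path r0→r8 (+1); total 1.
Path r0→r1→r8 (+1); total 2.
Path r0→r2→r8 (+1); total 3.
Path r0→r3→r8 (+1); total 4.
Path r0→r4→r8 (+1); total 5.
Path r0→r5→r8 (+1); total 6.
No residual r0→r8 path; max flow = 6.
Certifying cut of size 6: {r0→r1, r0→r2, r0→r3, r0→r8, r4→r8, r5→r8}.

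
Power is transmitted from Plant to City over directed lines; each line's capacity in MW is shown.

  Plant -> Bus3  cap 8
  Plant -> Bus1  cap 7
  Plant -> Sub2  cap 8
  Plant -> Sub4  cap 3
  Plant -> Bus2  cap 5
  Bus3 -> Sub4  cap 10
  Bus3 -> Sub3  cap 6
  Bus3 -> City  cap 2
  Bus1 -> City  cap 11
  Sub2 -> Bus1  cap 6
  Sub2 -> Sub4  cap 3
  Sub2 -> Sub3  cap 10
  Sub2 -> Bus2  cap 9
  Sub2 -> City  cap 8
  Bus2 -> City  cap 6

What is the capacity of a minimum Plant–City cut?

Augment Plant→Bus3→City: bottleneck 2, flow now 2.
Augment Plant→Bus1→City: bottleneck 7, flow now 9.
Augment Plant→Sub2→City: bottleneck 8, flow now 17.
Augment Plant→Bus2→City: bottleneck 5, flow now 22.
No augmenting path remains; maximum flow = 22.
By max-flow min-cut, the minimum cut capacity equals the max flow.
In the residual graph, reachable from Plant: {Plant, Bus3, Sub4, Sub3}.
Min-cut edges: Plant→Bus1 (7), Plant→Sub2 (8), Plant→Bus2 (5), Bus3→City (2); capacity 7 + 8 + 5 + 2 = 22.

22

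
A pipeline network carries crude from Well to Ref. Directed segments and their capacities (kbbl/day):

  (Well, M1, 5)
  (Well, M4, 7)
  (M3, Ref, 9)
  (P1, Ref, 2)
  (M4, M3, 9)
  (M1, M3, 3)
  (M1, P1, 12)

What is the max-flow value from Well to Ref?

Augment Well→M1→M3→Ref: bottleneck 3, flow now 3.
Augment Well→M1→P1→Ref: bottleneck 2, flow now 5.
Augment Well→M4→M3→Ref: bottleneck 6, flow now 11.
No augmenting path remains; maximum flow = 11.
In the residual graph, reachable from Well: {Well, M1, M4, M3, P1}.
Min-cut edges: M3→Ref (9), P1→Ref (2); capacity 9 + 2 = 11.
This cut is saturated, so no flow can exceed 11.

11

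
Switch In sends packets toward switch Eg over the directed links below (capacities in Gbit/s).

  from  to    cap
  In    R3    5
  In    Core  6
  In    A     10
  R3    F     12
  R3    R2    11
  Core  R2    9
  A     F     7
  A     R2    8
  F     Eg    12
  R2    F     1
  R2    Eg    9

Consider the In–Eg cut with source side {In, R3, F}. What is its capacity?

Edges leaving {In, R3, F}: In→Core (6), In→A (10), R3→R2 (11), F→Eg (12).
Cut capacity = 6 + 10 + 11 + 12 = 39.

39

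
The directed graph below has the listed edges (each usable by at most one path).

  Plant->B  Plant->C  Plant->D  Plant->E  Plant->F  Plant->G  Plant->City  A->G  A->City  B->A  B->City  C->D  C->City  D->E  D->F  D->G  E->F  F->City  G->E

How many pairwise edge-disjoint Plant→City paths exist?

Assign every edge capacity 1; by Menger, the answer equals the max flow.
Path Plant→City (+1); total 1.
Path Plant→B→City (+1); total 2.
Path Plant→C→City (+1); total 3.
Path Plant→F→City (+1); total 4.
No residual Plant→City path; max flow = 4.
Certifying cut of size 4: {F→City, Plant→B, Plant→C, Plant→City}.

4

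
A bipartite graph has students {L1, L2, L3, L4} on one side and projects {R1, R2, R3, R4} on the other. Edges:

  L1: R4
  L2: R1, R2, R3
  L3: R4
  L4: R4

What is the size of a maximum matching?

Unit-capacity flow: source→left, listed edges, right→sink; max matching = max flow.
Augmenting path L1→R4 (+1); matched 1.
Augmenting path L2→R1 (+1); matched 2.
No augmenting path remains; maximum matching = 2.
König certificate: {L2, R4} is a vertex cover of size 2 (every listed pair touches it), so no matching can be larger.

2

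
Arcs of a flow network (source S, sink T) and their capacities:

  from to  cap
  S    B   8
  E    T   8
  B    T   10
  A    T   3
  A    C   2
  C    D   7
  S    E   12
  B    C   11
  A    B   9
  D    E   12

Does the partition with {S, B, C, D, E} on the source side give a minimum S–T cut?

Given cut capacity: 10 + 8 = 18.
Augment S→B→T: bottleneck 8, flow now 8.
Augment S→E→T: bottleneck 8, flow now 16.
No augmenting path remains; maximum flow = 16.
In the residual graph, reachable from S: {S, E}.
Min-cut edges: S→B (8), E→T (8); capacity 8 + 8 = 16.
Cut capacity 18 exceeds the max flow 16, so it is not minimum.

No — its capacity is 18, but the minimum cut has capacity 16.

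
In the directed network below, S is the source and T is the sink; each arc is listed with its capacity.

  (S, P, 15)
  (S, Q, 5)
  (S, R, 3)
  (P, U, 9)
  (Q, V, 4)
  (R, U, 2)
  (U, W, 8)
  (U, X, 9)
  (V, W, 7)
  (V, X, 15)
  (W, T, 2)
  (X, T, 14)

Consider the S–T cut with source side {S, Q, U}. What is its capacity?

Edges leaving {S, Q, U}: S→P (15), S→R (3), Q→V (4), U→W (8), U→X (9).
Cut capacity = 15 + 3 + 4 + 8 + 9 = 39.

39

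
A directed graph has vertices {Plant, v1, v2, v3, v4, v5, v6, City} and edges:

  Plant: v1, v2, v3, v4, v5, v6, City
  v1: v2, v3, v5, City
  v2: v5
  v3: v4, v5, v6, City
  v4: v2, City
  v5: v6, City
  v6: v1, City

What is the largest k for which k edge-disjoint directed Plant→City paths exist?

6

Assign every edge capacity 1; by Menger, the answer equals the max flow.
Path Plant→City (+1); total 1.
Path Plant→v1→City (+1); total 2.
Path Plant→v3→City (+1); total 3.
Path Plant→v4→City (+1); total 4.
Path Plant→v5→City (+1); total 5.
Path Plant→v6→City (+1); total 6.
No residual Plant→City path; max flow = 6.
Certifying cut of size 6: {Plant→City, v1→City, v3→City, v4→City, v5→City, v6→City}.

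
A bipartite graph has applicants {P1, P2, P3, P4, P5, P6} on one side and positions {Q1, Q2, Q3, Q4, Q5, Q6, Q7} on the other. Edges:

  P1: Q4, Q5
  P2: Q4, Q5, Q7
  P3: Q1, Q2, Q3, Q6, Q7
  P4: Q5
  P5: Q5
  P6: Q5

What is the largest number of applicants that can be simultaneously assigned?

4

Unit-capacity flow: source→left, listed edges, right→sink; max matching = max flow.
Augmenting path P1→Q4 (+1); matched 1.
Augmenting path P2→Q5 (+1); matched 2.
Augmenting path P3→Q1 (+1); matched 3.
Augmenting path P4→Q5→P2→Q7 (+1); matched 4.
No augmenting path remains; maximum matching = 4.
König certificate: {P1, P2, P3, Q5} is a vertex cover of size 4 (every listed pair touches it), so no matching can be larger.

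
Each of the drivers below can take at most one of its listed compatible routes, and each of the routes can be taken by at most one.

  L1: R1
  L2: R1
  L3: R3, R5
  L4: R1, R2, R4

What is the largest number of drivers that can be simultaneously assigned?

3

Unit-capacity flow: source→left, listed edges, right→sink; max matching = max flow.
Augmenting path L1→R1 (+1); matched 1.
Augmenting path L3→R3 (+1); matched 2.
Augmenting path L4→R2 (+1); matched 3.
No augmenting path remains; maximum matching = 3.
König certificate: {L3, L4, R1} is a vertex cover of size 3 (every listed pair touches it), so no matching can be larger.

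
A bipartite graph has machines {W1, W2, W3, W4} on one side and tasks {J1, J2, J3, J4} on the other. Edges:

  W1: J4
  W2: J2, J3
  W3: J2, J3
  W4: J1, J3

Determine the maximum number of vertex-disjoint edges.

4

Unit-capacity flow: source→left, listed edges, right→sink; max matching = max flow.
Augmenting path W1→J4 (+1); matched 1.
Augmenting path W2→J2 (+1); matched 2.
Augmenting path W3→J3 (+1); matched 3.
Augmenting path W4→J1 (+1); matched 4.
No augmenting path remains; maximum matching = 4.
König certificate: {W1, W2, W3, W4} is a vertex cover of size 4 (every listed pair touches it), so no matching can be larger.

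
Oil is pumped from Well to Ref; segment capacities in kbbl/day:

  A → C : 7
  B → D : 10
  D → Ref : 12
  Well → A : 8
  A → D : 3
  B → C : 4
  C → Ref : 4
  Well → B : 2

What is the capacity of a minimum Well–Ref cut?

Augment Well→A→C→Ref: bottleneck 4, flow now 4.
Augment Well→A→D→Ref: bottleneck 3, flow now 7.
Augment Well→B→D→Ref: bottleneck 2, flow now 9.
No augmenting path remains; maximum flow = 9.
By max-flow min-cut, the minimum cut capacity equals the max flow.
In the residual graph, reachable from Well: {Well, A, C}.
Min-cut edges: Well→B (2), A→D (3), C→Ref (4); capacity 2 + 3 + 4 = 9.

9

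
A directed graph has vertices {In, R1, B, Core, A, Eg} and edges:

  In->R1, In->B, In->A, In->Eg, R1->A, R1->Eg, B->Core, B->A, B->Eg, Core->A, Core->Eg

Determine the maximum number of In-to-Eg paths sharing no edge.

3

Assign every edge capacity 1; by Menger, the answer equals the max flow.
Path In→Eg (+1); total 1.
Path In→R1→Eg (+1); total 2.
Path In→B→Eg (+1); total 3.
No residual In→Eg path; max flow = 3.
Certifying cut of size 3: {In→B, In→Eg, In→R1}.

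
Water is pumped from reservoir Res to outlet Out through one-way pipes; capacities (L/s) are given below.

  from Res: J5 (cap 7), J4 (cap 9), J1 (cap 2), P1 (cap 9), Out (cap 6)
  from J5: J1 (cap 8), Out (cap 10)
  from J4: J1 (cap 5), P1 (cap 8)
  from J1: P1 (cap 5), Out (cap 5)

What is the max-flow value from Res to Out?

Augment Res→Out: bottleneck 6, flow now 6.
Augment Res→J5→Out: bottleneck 7, flow now 13.
Augment Res→J1→Out: bottleneck 2, flow now 15.
Augment Res→J4→J1→Out: bottleneck 3, flow now 18.
No augmenting path remains; maximum flow = 18.
In the residual graph, reachable from Res: {Res, J4, J1, P1}.
Min-cut edges: Res→J5 (7), Res→Out (6), J1→Out (5); capacity 7 + 6 + 5 = 18.
This cut is saturated, so no flow can exceed 18.

18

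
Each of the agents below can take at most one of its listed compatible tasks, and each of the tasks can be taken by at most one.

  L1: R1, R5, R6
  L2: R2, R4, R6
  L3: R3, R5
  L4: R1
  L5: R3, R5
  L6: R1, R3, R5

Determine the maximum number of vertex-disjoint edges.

Unit-capacity flow: source→left, listed edges, right→sink; max matching = max flow.
Augmenting path L1→R1 (+1); matched 1.
Augmenting path L2→R2 (+1); matched 2.
Augmenting path L3→R3 (+1); matched 3.
Augmenting path L5→R5 (+1); matched 4.
Augmenting path L4→R1→L1→R6 (+1); matched 5.
No augmenting path remains; maximum matching = 5.
König certificate: {L1, L2, R1, R3, R5} is a vertex cover of size 5 (every listed pair touches it), so no matching can be larger.

5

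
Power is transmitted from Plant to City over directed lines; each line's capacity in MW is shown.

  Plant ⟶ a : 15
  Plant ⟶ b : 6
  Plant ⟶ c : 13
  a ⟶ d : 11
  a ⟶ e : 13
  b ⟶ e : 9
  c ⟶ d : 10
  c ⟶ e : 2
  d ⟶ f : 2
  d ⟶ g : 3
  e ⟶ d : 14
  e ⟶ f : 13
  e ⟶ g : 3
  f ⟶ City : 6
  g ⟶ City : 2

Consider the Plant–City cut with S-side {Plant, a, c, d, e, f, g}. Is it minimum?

Given cut capacity: 6 + 6 + 2 = 14.
Augment Plant→a→d→f→City: bottleneck 2, flow now 2.
Augment Plant→a→d→g→City: bottleneck 2, flow now 4.
Augment Plant→a→e→f→City: bottleneck 4, flow now 8.
No augmenting path remains; maximum flow = 8.
In the residual graph, reachable from Plant: {Plant, a, b, c, d, e, f, g}.
Min-cut edges: f→City (6), g→City (2); capacity 6 + 2 = 8.
Cut capacity 14 exceeds the max flow 8, so it is not minimum.

No — its capacity is 14, but the minimum cut has capacity 8.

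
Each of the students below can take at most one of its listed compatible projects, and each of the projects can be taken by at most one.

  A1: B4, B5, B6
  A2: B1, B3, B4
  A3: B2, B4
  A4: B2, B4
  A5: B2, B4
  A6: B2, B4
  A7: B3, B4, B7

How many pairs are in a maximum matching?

Unit-capacity flow: source→left, listed edges, right→sink; max matching = max flow.
Augmenting path A1→B4 (+1); matched 1.
Augmenting path A2→B1 (+1); matched 2.
Augmenting path A3→B2 (+1); matched 3.
Augmenting path A7→B3 (+1); matched 4.
Augmenting path A4→B4→A1→B5 (+1); matched 5.
No augmenting path remains; maximum matching = 5.
König certificate: {A1, A2, A7, B2, B4} is a vertex cover of size 5 (every listed pair touches it), so no matching can be larger.

5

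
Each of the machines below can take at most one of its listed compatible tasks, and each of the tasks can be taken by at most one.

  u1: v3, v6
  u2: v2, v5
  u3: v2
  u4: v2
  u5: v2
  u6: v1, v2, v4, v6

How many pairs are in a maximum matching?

4

Unit-capacity flow: source→left, listed edges, right→sink; max matching = max flow.
Augmenting path u1→v3 (+1); matched 1.
Augmenting path u2→v2 (+1); matched 2.
Augmenting path u6→v1 (+1); matched 3.
Augmenting path u3→v2→u2→v5 (+1); matched 4.
No augmenting path remains; maximum matching = 4.
König certificate: {u1, u2, u6, v2} is a vertex cover of size 4 (every listed pair touches it), so no matching can be larger.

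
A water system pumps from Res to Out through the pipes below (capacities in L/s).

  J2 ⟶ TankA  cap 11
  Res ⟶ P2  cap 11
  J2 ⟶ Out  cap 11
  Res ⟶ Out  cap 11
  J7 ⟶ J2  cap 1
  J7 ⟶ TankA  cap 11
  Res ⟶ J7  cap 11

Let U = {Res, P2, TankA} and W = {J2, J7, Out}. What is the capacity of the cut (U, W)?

Edges leaving {Res, P2, TankA}: Res→J7 (11), Res→Out (11).
Cut capacity = 11 + 11 = 22.

22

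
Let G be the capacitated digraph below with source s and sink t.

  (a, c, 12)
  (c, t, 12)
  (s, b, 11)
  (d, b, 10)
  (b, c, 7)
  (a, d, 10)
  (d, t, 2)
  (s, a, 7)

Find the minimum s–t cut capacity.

14

Augment s→a→c→t: bottleneck 7, flow now 7.
Augment s→b→c→t: bottleneck 5, flow now 12.
Augment s→b→c→a→d→t: bottleneck 2, flow now 14. (uses reverse residual edge)
No augmenting path remains; maximum flow = 14.
By max-flow min-cut, the minimum cut capacity equals the max flow.
In the residual graph, reachable from s: {s, b}.
Min-cut edges: s→a (7), b→c (7); capacity 7 + 7 = 14.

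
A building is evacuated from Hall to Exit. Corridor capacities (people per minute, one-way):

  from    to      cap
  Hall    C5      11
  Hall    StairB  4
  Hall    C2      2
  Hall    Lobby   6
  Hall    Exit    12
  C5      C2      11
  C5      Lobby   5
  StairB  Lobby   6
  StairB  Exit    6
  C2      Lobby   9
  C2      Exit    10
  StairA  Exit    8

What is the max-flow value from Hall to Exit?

Augment Hall→Exit: bottleneck 12, flow now 12.
Augment Hall→StairB→Exit: bottleneck 4, flow now 16.
Augment Hall→C2→Exit: bottleneck 2, flow now 18.
Augment Hall→C5→C2→Exit: bottleneck 8, flow now 26.
No augmenting path remains; maximum flow = 26.
In the residual graph, reachable from Hall: {Hall, C5, C2, Lobby}.
Min-cut edges: Hall→StairB (4), Hall→Exit (12), C2→Exit (10); capacity 4 + 12 + 10 = 26.
This cut is saturated, so no flow can exceed 26.

26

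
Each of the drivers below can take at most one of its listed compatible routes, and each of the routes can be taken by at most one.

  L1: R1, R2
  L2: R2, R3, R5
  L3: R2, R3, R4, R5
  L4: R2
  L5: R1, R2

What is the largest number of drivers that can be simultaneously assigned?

Unit-capacity flow: source→left, listed edges, right→sink; max matching = max flow.
Augmenting path L1→R1 (+1); matched 1.
Augmenting path L2→R2 (+1); matched 2.
Augmenting path L3→R3 (+1); matched 3.
Augmenting path L4→R2→L2→R5 (+1); matched 4.
No augmenting path remains; maximum matching = 4.
König certificate: {L2, L3, R1, R2} is a vertex cover of size 4 (every listed pair touches it), so no matching can be larger.

4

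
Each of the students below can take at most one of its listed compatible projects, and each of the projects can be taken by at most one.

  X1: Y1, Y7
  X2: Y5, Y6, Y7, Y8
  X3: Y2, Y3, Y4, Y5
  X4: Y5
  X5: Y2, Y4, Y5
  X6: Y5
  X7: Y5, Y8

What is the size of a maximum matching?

Unit-capacity flow: source→left, listed edges, right→sink; max matching = max flow.
Augmenting path X1→Y1 (+1); matched 1.
Augmenting path X2→Y5 (+1); matched 2.
Augmenting path X3→Y2 (+1); matched 3.
Augmenting path X5→Y4 (+1); matched 4.
Augmenting path X7→Y8 (+1); matched 5.
Augmenting path X4→Y5→X2→Y6 (+1); matched 6.
No augmenting path remains; maximum matching = 6.
König certificate: {X1, X2, X3, X5, X7, Y5} is a vertex cover of size 6 (every listed pair touches it), so no matching can be larger.

6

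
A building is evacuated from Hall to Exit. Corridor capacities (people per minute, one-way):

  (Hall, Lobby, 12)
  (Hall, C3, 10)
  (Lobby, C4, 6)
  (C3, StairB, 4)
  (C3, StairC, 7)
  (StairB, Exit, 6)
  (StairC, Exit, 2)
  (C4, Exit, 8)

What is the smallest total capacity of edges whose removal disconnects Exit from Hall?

12

Augment Hall→Lobby→C4→Exit: bottleneck 6, flow now 6.
Augment Hall→C3→StairB→Exit: bottleneck 4, flow now 10.
Augment Hall→C3→StairC→Exit: bottleneck 2, flow now 12.
No augmenting path remains; maximum flow = 12.
By max-flow min-cut, the minimum cut capacity equals the max flow.
In the residual graph, reachable from Hall: {Hall, Lobby, C3, StairC}.
Min-cut edges: Lobby→C4 (6), C3→StairB (4), StairC→Exit (2); capacity 6 + 4 + 2 = 12.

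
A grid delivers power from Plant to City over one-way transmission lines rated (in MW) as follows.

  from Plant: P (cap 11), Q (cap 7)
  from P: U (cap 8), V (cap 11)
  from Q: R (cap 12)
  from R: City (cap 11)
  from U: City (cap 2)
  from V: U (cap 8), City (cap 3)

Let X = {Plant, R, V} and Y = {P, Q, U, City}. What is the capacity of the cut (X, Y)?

40

Edges leaving {Plant, R, V}: Plant→P (11), Plant→Q (7), R→City (11), V→U (8), V→City (3).
Cut capacity = 11 + 7 + 11 + 8 + 3 = 40.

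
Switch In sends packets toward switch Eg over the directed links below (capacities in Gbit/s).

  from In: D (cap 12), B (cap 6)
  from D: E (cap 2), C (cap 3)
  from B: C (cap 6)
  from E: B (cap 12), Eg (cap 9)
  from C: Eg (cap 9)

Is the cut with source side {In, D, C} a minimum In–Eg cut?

No — its capacity is 17, but the minimum cut has capacity 11.

Given cut capacity: 6 + 2 + 9 = 17.
Augment In→D→E→Eg: bottleneck 2, flow now 2.
Augment In→D→C→Eg: bottleneck 3, flow now 5.
Augment In→B→C→Eg: bottleneck 6, flow now 11.
No augmenting path remains; maximum flow = 11.
In the residual graph, reachable from In: {In, D}.
Min-cut edges: In→B (6), D→E (2), D→C (3); capacity 6 + 2 + 3 = 11.
Cut capacity 17 exceeds the max flow 11, so it is not minimum.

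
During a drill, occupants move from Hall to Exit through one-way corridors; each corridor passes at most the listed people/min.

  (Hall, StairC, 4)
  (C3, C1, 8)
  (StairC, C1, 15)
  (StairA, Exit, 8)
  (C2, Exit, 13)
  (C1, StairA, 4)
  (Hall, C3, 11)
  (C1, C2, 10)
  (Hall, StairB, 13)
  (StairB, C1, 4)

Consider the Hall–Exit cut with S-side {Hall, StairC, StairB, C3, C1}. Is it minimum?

Yes — it is a minimum cut (capacity 14).

Given cut capacity: 10 + 4 = 14.
Augment Hall→StairC→C1→C2→Exit: bottleneck 4, flow now 4.
Augment Hall→StairB→C1→C2→Exit: bottleneck 4, flow now 8.
Augment Hall→C3→C1→C2→Exit: bottleneck 2, flow now 10.
Augment Hall→C3→C1→StairA→Exit: bottleneck 4, flow now 14.
No augmenting path remains; maximum flow = 14.
Cut capacity 14 equals the max flow, so it is a minimum cut.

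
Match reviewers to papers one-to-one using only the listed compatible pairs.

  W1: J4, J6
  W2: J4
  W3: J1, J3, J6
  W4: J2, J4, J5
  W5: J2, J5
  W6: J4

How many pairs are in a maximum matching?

Unit-capacity flow: source→left, listed edges, right→sink; max matching = max flow.
Augmenting path W1→J4 (+1); matched 1.
Augmenting path W3→J1 (+1); matched 2.
Augmenting path W4→J2 (+1); matched 3.
Augmenting path W5→J5 (+1); matched 4.
Augmenting path W2→J4→W1→J6 (+1); matched 5.
No augmenting path remains; maximum matching = 5.
König certificate: {W1, W3, W4, W5, J4} is a vertex cover of size 5 (every listed pair touches it), so no matching can be larger.

5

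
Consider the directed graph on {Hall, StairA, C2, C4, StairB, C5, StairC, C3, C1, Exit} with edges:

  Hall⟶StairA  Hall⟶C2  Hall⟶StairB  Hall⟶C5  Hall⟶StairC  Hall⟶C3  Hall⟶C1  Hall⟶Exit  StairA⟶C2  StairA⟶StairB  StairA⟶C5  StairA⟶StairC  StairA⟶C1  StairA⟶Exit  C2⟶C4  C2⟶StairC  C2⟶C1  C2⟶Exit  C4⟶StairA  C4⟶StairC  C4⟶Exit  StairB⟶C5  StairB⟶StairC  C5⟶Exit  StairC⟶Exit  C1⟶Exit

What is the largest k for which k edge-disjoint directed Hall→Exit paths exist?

Assign every edge capacity 1; by Menger, the answer equals the max flow.
Path Hall→Exit (+1); total 1.
Path Hall→StairA→Exit (+1); total 2.
Path Hall→C2→Exit (+1); total 3.
Path Hall→C5→Exit (+1); total 4.
Path Hall→StairC→Exit (+1); total 5.
Path Hall→C1→Exit (+1); total 6.
No residual Hall→Exit path; max flow = 6.
Certifying cut of size 6: {C5→Exit, Hall→C1, Hall→C2, Hall→Exit, Hall→StairA, StairC→Exit}.

6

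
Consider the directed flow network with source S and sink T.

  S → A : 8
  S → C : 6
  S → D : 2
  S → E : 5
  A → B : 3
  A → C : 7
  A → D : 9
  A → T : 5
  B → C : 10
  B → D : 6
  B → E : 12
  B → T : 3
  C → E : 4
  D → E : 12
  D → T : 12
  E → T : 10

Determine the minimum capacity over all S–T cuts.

Augment S→A→T: bottleneck 5, flow now 5.
Augment S→D→T: bottleneck 2, flow now 7.
Augment S→E→T: bottleneck 5, flow now 12.
Augment S→A→B→T: bottleneck 3, flow now 15.
Augment S→C→E→T: bottleneck 4, flow now 19.
No augmenting path remains; maximum flow = 19.
By max-flow min-cut, the minimum cut capacity equals the max flow.
In the residual graph, reachable from S: {S, C}.
Min-cut edges: S→A (8), S→D (2), S→E (5), C→E (4); capacity 8 + 2 + 5 + 4 = 19.

19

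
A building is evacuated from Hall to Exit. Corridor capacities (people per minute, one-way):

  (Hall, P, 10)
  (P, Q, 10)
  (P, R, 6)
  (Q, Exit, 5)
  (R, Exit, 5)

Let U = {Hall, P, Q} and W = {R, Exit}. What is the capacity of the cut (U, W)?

11

Edges leaving {Hall, P, Q}: P→R (6), Q→Exit (5).
Cut capacity = 6 + 5 = 11.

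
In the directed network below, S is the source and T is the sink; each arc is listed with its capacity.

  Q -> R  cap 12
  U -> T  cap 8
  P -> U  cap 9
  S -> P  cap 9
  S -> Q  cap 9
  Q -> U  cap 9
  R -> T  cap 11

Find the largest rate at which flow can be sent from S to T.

17

Augment S→P→U→T: bottleneck 8, flow now 8.
Augment S→Q→R→T: bottleneck 9, flow now 17.
No augmenting path remains; maximum flow = 17.
In the residual graph, reachable from S: {S, P, U}.
Min-cut edges: S→Q (9), U→T (8); capacity 9 + 8 = 17.
This cut is saturated, so no flow can exceed 17.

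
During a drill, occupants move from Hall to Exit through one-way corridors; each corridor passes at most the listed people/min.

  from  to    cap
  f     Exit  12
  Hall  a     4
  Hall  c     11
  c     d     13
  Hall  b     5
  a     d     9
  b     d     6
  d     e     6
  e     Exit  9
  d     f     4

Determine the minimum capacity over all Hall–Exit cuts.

10

Augment Hall→a→d→e→Exit: bottleneck 4, flow now 4.
Augment Hall→b→d→e→Exit: bottleneck 2, flow now 6.
Augment Hall→b→d→f→Exit: bottleneck 3, flow now 9.
Augment Hall→c→d→f→Exit: bottleneck 1, flow now 10.
No augmenting path remains; maximum flow = 10.
By max-flow min-cut, the minimum cut capacity equals the max flow.
In the residual graph, reachable from Hall: {Hall, a, b, c, d}.
Min-cut edges: d→e (6), d→f (4); capacity 6 + 4 = 10.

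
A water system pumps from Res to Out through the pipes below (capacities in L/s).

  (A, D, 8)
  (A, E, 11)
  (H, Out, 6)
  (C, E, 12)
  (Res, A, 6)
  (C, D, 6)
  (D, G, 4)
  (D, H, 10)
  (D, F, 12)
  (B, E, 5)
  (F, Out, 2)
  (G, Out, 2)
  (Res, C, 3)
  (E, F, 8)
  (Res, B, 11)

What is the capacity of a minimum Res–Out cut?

Augment Res→A→D→F→Out: bottleneck 2, flow now 2.
Augment Res→A→D→G→Out: bottleneck 2, flow now 4.
Augment Res→A→D→H→Out: bottleneck 2, flow now 6.
Augment Res→C→D→H→Out: bottleneck 3, flow now 9.
Augment Res→B→E→F→D→H→Out: bottleneck 1, flow now 10. (uses reverse residual edge)
No augmenting path remains; maximum flow = 10.
By max-flow min-cut, the minimum cut capacity equals the max flow.
In the residual graph, reachable from Res: {Res, A, B, C, D, E, F, G, H}.
Min-cut edges: F→Out (2), G→Out (2), H→Out (6); capacity 2 + 2 + 6 = 10.

10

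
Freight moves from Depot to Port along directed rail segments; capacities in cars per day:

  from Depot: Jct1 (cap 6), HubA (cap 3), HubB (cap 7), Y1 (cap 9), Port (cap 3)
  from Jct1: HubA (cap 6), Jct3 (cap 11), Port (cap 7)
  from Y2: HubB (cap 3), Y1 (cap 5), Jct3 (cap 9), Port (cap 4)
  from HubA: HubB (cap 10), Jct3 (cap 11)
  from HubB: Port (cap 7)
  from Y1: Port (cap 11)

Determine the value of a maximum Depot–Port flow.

Augment Depot→Port: bottleneck 3, flow now 3.
Augment Depot→Jct1→Port: bottleneck 6, flow now 9.
Augment Depot→HubB→Port: bottleneck 7, flow now 16.
Augment Depot→Y1→Port: bottleneck 9, flow now 25.
No augmenting path remains; maximum flow = 25.
In the residual graph, reachable from Depot: {Depot, HubA, HubB, Jct3}.
Min-cut edges: Depot→Jct1 (6), Depot→Y1 (9), Depot→Port (3), HubB→Port (7); capacity 6 + 9 + 3 + 7 = 25.
This cut is saturated, so no flow can exceed 25.

25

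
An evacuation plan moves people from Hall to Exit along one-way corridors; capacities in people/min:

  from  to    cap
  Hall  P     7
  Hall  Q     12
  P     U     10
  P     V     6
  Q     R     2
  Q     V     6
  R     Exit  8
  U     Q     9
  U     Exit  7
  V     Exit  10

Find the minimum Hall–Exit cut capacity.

15

Augment Hall→P→U→Exit: bottleneck 7, flow now 7.
Augment Hall→Q→R→Exit: bottleneck 2, flow now 9.
Augment Hall→Q→V→Exit: bottleneck 6, flow now 15.
No augmenting path remains; maximum flow = 15.
By max-flow min-cut, the minimum cut capacity equals the max flow.
In the residual graph, reachable from Hall: {Hall, Q}.
Min-cut edges: Hall→P (7), Q→R (2), Q→V (6); capacity 7 + 2 + 6 = 15.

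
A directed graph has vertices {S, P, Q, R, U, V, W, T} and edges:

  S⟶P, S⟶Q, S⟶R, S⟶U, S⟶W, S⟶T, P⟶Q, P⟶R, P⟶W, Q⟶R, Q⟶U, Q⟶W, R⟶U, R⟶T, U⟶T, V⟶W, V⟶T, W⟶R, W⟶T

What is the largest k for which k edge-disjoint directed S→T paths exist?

Assign every edge capacity 1; by Menger, the answer equals the max flow.
Path S→T (+1); total 1.
Path S→R→T (+1); total 2.
Path S→U→T (+1); total 3.
Path S→W→T (+1); total 4.
No residual S→T path; max flow = 4.
Certifying cut of size 4: {R→T, S→T, U→T, W→T}.

4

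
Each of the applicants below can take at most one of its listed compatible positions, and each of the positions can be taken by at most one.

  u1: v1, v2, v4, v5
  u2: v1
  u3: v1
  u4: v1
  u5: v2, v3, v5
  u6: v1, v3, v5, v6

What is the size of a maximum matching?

Unit-capacity flow: source→left, listed edges, right→sink; max matching = max flow.
Augmenting path u1→v1 (+1); matched 1.
Augmenting path u5→v2 (+1); matched 2.
Augmenting path u6→v3 (+1); matched 3.
Augmenting path u2→v1→u1→v4 (+1); matched 4.
No augmenting path remains; maximum matching = 4.
König certificate: {u1, u5, u6, v1} is a vertex cover of size 4 (every listed pair touches it), so no matching can be larger.

4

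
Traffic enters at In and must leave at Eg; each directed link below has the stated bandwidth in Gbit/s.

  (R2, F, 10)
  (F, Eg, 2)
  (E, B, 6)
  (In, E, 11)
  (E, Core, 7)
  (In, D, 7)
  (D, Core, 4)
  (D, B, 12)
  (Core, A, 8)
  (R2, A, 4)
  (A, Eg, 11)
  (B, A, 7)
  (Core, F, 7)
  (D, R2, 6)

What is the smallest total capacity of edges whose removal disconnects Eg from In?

Augment In→E→Core→F→Eg: bottleneck 2, flow now 2.
Augment In→E→Core→A→Eg: bottleneck 5, flow now 7.
Augment In→E→B→A→Eg: bottleneck 4, flow now 11.
Augment In→D→Core→A→Eg: bottleneck 2, flow now 13.
No augmenting path remains; maximum flow = 13.
By max-flow min-cut, the minimum cut capacity equals the max flow.
In the residual graph, reachable from In: {In, E, D, Core, R2, B, F, A}.
Min-cut edges: F→Eg (2), A→Eg (11); capacity 2 + 11 = 13.

13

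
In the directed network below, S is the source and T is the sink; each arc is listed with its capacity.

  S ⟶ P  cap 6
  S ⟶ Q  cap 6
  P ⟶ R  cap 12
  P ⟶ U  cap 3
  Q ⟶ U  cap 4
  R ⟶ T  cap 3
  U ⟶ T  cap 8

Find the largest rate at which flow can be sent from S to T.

10

Augment S→P→R→T: bottleneck 3, flow now 3.
Augment S→P→U→T: bottleneck 3, flow now 6.
Augment S→Q→U→T: bottleneck 4, flow now 10.
No augmenting path remains; maximum flow = 10.
In the residual graph, reachable from S: {S, Q}.
Min-cut edges: S→P (6), Q→U (4); capacity 6 + 4 = 10.
This cut is saturated, so no flow can exceed 10.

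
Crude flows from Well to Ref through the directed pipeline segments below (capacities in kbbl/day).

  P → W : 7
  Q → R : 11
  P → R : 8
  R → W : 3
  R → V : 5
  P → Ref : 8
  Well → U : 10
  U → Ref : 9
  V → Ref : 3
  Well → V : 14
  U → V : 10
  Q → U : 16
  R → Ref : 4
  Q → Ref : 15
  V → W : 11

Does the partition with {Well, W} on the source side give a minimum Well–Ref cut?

No — its capacity is 24, but the minimum cut has capacity 12.

Given cut capacity: 10 + 14 = 24.
Augment Well→U→Ref: bottleneck 9, flow now 9.
Augment Well→V→Ref: bottleneck 3, flow now 12.
No augmenting path remains; maximum flow = 12.
In the residual graph, reachable from Well: {Well, U, V, W}.
Min-cut edges: U→Ref (9), V→Ref (3); capacity 9 + 3 = 12.
Cut capacity 24 exceeds the max flow 12, so it is not minimum.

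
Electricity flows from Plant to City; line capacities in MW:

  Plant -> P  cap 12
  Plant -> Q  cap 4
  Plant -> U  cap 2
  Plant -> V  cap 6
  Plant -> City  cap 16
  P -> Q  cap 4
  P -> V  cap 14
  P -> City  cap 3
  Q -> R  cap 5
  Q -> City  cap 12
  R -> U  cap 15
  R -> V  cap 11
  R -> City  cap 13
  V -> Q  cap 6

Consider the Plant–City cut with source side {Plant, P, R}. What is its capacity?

88

Edges leaving {Plant, P, R}: Plant→Q (4), Plant→U (2), Plant→V (6), Plant→City (16), P→Q (4), P→V (14), P→City (3), R→U (15), R→V (11), R→City (13).
Cut capacity = 4 + 2 + 6 + 16 + 4 + 14 + 3 + 15 + 11 + 13 = 88.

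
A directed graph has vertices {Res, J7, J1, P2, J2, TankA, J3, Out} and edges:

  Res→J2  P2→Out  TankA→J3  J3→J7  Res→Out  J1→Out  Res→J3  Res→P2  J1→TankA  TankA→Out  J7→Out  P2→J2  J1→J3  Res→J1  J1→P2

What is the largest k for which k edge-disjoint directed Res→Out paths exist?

4

Assign every edge capacity 1; by Menger, the answer equals the max flow.
Path Res→Out (+1); total 1.
Path Res→J1→Out (+1); total 2.
Path Res→P2→Out (+1); total 3.
Path Res→J3→J7→Out (+1); total 4.
No residual Res→Out path; max flow = 4.
Certifying cut of size 4: {Res→J1, Res→J3, Res→Out, Res→P2}.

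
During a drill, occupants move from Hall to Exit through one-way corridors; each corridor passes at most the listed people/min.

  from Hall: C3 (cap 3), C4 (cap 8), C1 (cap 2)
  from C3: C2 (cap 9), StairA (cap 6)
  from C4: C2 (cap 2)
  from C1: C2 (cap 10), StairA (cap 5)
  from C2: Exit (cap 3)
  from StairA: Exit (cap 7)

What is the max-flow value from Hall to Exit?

7

Augment Hall→C3→C2→Exit: bottleneck 3, flow now 3.
Augment Hall→C1→StairA→Exit: bottleneck 2, flow now 5.
Augment Hall→C4→C2→C3→StairA→Exit: bottleneck 2, flow now 7. (uses reverse residual edge)
No augmenting path remains; maximum flow = 7.
In the residual graph, reachable from Hall: {Hall, C4}.
Min-cut edges: Hall→C3 (3), Hall→C1 (2), C4→C2 (2); capacity 3 + 2 + 2 = 7.
This cut is saturated, so no flow can exceed 7.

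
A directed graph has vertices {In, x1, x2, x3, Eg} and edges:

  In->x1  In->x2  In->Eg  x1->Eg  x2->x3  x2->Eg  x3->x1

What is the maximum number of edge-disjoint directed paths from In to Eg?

Assign every edge capacity 1; by Menger, the answer equals the max flow.
Path In→Eg (+1); total 1.
Path In→x1→Eg (+1); total 2.
Path In→x2→Eg (+1); total 3.
No residual In→Eg path; max flow = 3.
Certifying cut of size 3: {In→Eg, In→x1, In→x2}.

3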